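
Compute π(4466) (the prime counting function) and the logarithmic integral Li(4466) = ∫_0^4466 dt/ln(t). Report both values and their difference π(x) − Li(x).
π(4466) = 607;  Li(4466) ≈ 621.17;  π(x) − Li(x) ≈ -14.17.

Direct count of primes ≤ 4466 gives π(4466) = 607. Numerical evaluation of the logarithmic integral gives Li(4466) ≈ 621.17. The difference π(x) − Li(x) ≈ -14.17 is typically negative for small/moderate x (Li(x) overestimates), though Littlewood's theorem shows this sign changes infinitely often.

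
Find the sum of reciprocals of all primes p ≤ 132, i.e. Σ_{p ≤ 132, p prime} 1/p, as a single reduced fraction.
Σ 1/p = 980956909242278731029785409368357903506317057050081/525896479052627740771371797072411912900610967452630

π(132) = 32, so the primes ≤ 132 are [2, 3, 5, 7, 11, 13, 17, 19, 23, 29, 31, 37, 41, 43, 47, 53, 59, 61, 67, 71, 73, 79, 83, 89, 97, 101, 103, 107, 109, 113, 127, 131]. Summing 1/p over these primes: 980956909242278731029785409368357903506317057050081/525896479052627740771371797072411912900610967452630 ≈ 1.8653. Mertens estimate ln ln(132) + 0.2615 ≈ 1.8472.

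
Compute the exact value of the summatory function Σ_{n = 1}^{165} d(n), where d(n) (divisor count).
Σ_{n ≤ 165} d(n) = 872

Compute d(n) for each 1 ≤ n ≤ 165: d(1) = 1, d(2) = 2, d(3) = 2, d(4) = 3, d(5) = 2, d(6) = 4, d(7) = 2, d(8) = 4, d(9) = 3, d(10) = 4, d(11) = 2, d(12) = 6, d(13) = 2, d(14) = 4, d(15) = 4, d(16) = 5, d(17) = 2, d(18) = 6, d(19) = 2, d(20) = 6, d(21) = 4, d(22) = 4, d(23) = 2, d(24) = 8, d(25) = 3, d(26) = 4, d(27) = 4, d(28) = 6, d(29) = 2, d(30) = 8, d(31) = 2, d(32) = 6, d(33) = 4, d(34) = 4, d(35) = 4, d(36) = 9, d(37) = 2, d(38) = 4, d(39) = 4, d(40) = 8, d(41) = 2, d(42) = 8, d(43) = 2, d(44) = 6, d(45) = 6, d(46) = 4, d(47) = 2, d(48) = 10, d(49) = 3, d(50) = 6, d(51) = 4, d(52) = 6, d(53) = 2, d(54) = 8, d(55) = 4, d(56) = 8, d(57) = 4, d(58) = 4, d(59) = 2, d(60) = 12, d(61) = 2, d(62) = 4, d(63) = 6, d(64) = 7, d(65) = 4, d(66) = 8, d(67) = 2, d(68) = 6, d(69) = 4, d(70) = 8, d(71) = 2, d(72) = 12, d(73) = 2, d(74) = 4, d(75) = 6, d(76) = 6, d(77) = 4, d(78) = 8, d(79) = 2, d(80) = 10, d(81) = 5, d(82) = 4, d(83) = 2, d(84) = 12, d(85) = 4, d(86) = 4, d(87) = 4, d(88) = 8, d(89) = 2, d(90) = 12, d(91) = 4, d(92) = 6, d(93) = 4, d(94) = 4, d(95) = 4, d(96) = 12, d(97) = 2, d(98) = 6, d(99) = 6, d(100) = 9, d(101) = 2, d(102) = 8, d(103) = 2, d(104) = 8, d(105) = 8, d(106) = 4, d(107) = 2, d(108) = 12, d(109) = 2, d(110) = 8, d(111) = 4, d(112) = 10, d(113) = 2, d(114) = 8, d(115) = 4, d(116) = 6, d(117) = 6, d(118) = 4, d(119) = 4, d(120) = 16, d(121) = 3, d(122) = 4, d(123) = 4, d(124) = 6, d(125) = 4, d(126) = 12, d(127) = 2, d(128) = 8, d(129) = 4, d(130) = 8, d(131) = 2, d(132) = 12, d(133) = 4, d(134) = 4, d(135) = 8, d(136) = 8, d(137) = 2, d(138) = 8, d(139) = 2, d(140) = 12, d(141) = 4, d(142) = 4, d(143) = 4, d(144) = 15, d(145) = 4, d(146) = 4, d(147) = 6, d(148) = 6, d(149) = 2, d(150) = 12, d(151) = 2, d(152) = 8, d(153) = 6, d(154) = 8, d(155) = 4, d(156) = 12, d(157) = 2, d(158) = 4, d(159) = 4, d(160) = 12, d(161) = 4, d(162) = 10, d(163) = 2, d(164) = 6, d(165) = 8. Summing all 165 values: 872. (Dirichlet's divisor formula: Σ_{n ≤ x} d(n) = x ln(x) + (2γ − 1) x + O(√x). For x = 165, the asymptotic estimate is ≈ 867.96.)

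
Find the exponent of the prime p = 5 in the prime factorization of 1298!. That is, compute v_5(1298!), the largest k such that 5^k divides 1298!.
v_5(1298!) = 322

Legendre's formula: v_p(n!) = Σ_{k ≥ 1} ⌊n / p^k⌋. For p = 5, n = 1298, the terms are:
  ⌊1298/5^1⌋ = ⌊1298/5⌋ = 259
  ⌊1298/5^2⌋ = ⌊1298/25⌋ = 51
  ⌊1298/5^3⌋ = ⌊1298/125⌋ = 10
  ⌊1298/5^4⌋ = ⌊1298/625⌋ = 2
(the next term ⌊1298/5^5⌋ = 0, terminating the sum). Summing: v_5(1298!) = 259 + 51 + 10 + 2 = 322.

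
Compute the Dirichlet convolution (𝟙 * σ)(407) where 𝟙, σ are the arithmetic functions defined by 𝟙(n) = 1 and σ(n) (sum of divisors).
(𝟙 * σ)(407) = 507

Divisors of 407: [1, 11, 37, 407]. For each d | 407:
  d = 1: 𝟙(1) · σ(407/1) = 1 · 456 = 456
  d = 11: 𝟙(11) · σ(407/11) = 1 · 38 = 38
  d = 37: 𝟙(37) · σ(407/37) = 1 · 12 = 12
  d = 407: 𝟙(407) · σ(407/407) = 1 · 1 = 1
Summing: (𝟙 * σ)(407) = 456 + 38 + 12 + 1 = 507.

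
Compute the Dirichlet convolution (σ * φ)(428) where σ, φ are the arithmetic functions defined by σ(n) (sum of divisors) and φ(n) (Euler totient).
(σ * φ)(428) = 2568

Divisors of 428: [1, 2, 4, 107, 214, 428]. For each d | 428:
  d = 1: σ(1) · φ(428/1) = 1 · 212 = 212
  d = 2: σ(2) · φ(428/2) = 3 · 106 = 318
  d = 4: σ(4) · φ(428/4) = 7 · 106 = 742
  d = 107: σ(107) · φ(428/107) = 108 · 2 = 216
  d = 214: σ(214) · φ(428/214) = 324 · 1 = 324
  d = 428: σ(428) · φ(428/428) = 756 · 1 = 756
Summing: (σ * φ)(428) = 212 + 318 + 742 + 216 + 324 + 756 = 2568.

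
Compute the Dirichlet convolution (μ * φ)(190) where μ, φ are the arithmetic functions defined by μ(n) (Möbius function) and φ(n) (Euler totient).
(μ * φ)(190) = 0

Divisors of 190: [1, 2, 5, 10, 19, 38, 95, 190]. For each d | 190:
  d = 1: μ(1) · φ(190/1) = 1 · 72 = 72
  d = 2: μ(2) · φ(190/2) = -1 · 72 = -72
  d = 5: μ(5) · φ(190/5) = -1 · 18 = -18
  d = 10: μ(10) · φ(190/10) = 1 · 18 = 18
  d = 19: μ(19) · φ(190/19) = -1 · 4 = -4
  d = 38: μ(38) · φ(190/38) = 1 · 4 = 4
  d = 95: μ(95) · φ(190/95) = 1 · 1 = 1
  d = 190: μ(190) · φ(190/190) = -1 · 1 = -1
Summing: (μ * φ)(190) = 72 + -72 + -18 + 18 + -4 + 4 + 1 + -1 = 0.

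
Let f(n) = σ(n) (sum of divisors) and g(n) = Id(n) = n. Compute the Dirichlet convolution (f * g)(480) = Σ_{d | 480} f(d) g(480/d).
(σ * Id)(480) = 24717

Divisors of 480: [1, 2, 3, 4, 5, 6, 8, 10, 12, 15, 16, 20, 24, 30, 32, 40, 48, 60, 80, 96, 120, 160, 240, 480]. For each d | 480:
  d = 1: σ(1) · Id(480/1) = 1 · 480 = 480
  d = 2: σ(2) · Id(480/2) = 3 · 240 = 720
  d = 3: σ(3) · Id(480/3) = 4 · 160 = 640
  d = 4: σ(4) · Id(480/4) = 7 · 120 = 840
  d = 5: σ(5) · Id(480/5) = 6 · 96 = 576
  d = 6: σ(6) · Id(480/6) = 12 · 80 = 960
  d = 8: σ(8) · Id(480/8) = 15 · 60 = 900
  d = 10: σ(10) · Id(480/10) = 18 · 48 = 864
  d = 12: σ(12) · Id(480/12) = 28 · 40 = 1120
  d = 15: σ(15) · Id(480/15) = 24 · 32 = 768
  d = 16: σ(16) · Id(480/16) = 31 · 30 = 930
  d = 20: σ(20) · Id(480/20) = 42 · 24 = 1008
  d = 24: σ(24) · Id(480/24) = 60 · 20 = 1200
  d = 30: σ(30) · Id(480/30) = 72 · 16 = 1152
  d = 32: σ(32) · Id(480/32) = 63 · 15 = 945
  d = 40: σ(40) · Id(480/40) = 90 · 12 = 1080
  d = 48: σ(48) · Id(480/48) = 124 · 10 = 1240
  d = 60: σ(60) · Id(480/60) = 168 · 8 = 1344
  d = 80: σ(80) · Id(480/80) = 186 · 6 = 1116
  d = 96: σ(96) · Id(480/96) = 252 · 5 = 1260
  d = 120: σ(120) · Id(480/120) = 360 · 4 = 1440
  d = 160: σ(160) · Id(480/160) = 378 · 3 = 1134
  d = 240: σ(240) · Id(480/240) = 744 · 2 = 1488
  d = 480: σ(480) · Id(480/480) = 1512 · 1 = 1512
Summing: (σ * Id)(480) = 480 + 720 + 640 + 840 + 576 + 960 + 900 + 864 + 1120 + 768 + 930 + 1008 + 1200 + 1152 + 945 + 1080 + 1240 + 1344 + 1116 + 1260 + 1440 + 1134 + 1488 + 1512 = 24717.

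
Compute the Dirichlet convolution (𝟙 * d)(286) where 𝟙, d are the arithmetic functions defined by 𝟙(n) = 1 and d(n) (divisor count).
(𝟙 * d)(286) = 27

Divisors of 286: [1, 2, 11, 13, 22, 26, 143, 286]. For each d | 286:
  d = 1: 𝟙(1) · d(286/1) = 1 · 8 = 8
  d = 2: 𝟙(2) · d(286/2) = 1 · 4 = 4
  d = 11: 𝟙(11) · d(286/11) = 1 · 4 = 4
  d = 13: 𝟙(13) · d(286/13) = 1 · 4 = 4
  d = 22: 𝟙(22) · d(286/22) = 1 · 2 = 2
  d = 26: 𝟙(26) · d(286/26) = 1 · 2 = 2
  d = 143: 𝟙(143) · d(286/143) = 1 · 2 = 2
  d = 286: 𝟙(286) · d(286/286) = 1 · 1 = 1
Summing: (𝟙 * d)(286) = 8 + 4 + 4 + 4 + 2 + 2 + 2 + 1 = 27.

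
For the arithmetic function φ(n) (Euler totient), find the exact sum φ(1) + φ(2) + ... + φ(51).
Σ_{n ≤ 51} φ(n) = 806

Compute φ(n) for each 1 ≤ n ≤ 51: φ(1) = 1, φ(2) = 1, φ(3) = 2, φ(4) = 2, φ(5) = 4, φ(6) = 2, φ(7) = 6, φ(8) = 4, φ(9) = 6, φ(10) = 4, φ(11) = 10, φ(12) = 4, φ(13) = 12, φ(14) = 6, φ(15) = 8, φ(16) = 8, φ(17) = 16, φ(18) = 6, φ(19) = 18, φ(20) = 8, φ(21) = 12, φ(22) = 10, φ(23) = 22, φ(24) = 8, φ(25) = 20, φ(26) = 12, φ(27) = 18, φ(28) = 12, φ(29) = 28, φ(30) = 8, φ(31) = 30, φ(32) = 16, φ(33) = 20, φ(34) = 16, φ(35) = 24, φ(36) = 12, φ(37) = 36, φ(38) = 18, φ(39) = 24, φ(40) = 16, φ(41) = 40, φ(42) = 12, φ(43) = 42, φ(44) = 20, φ(45) = 24, φ(46) = 22, φ(47) = 46, φ(48) = 16, φ(49) = 42, φ(50) = 20, φ(51) = 32. Summing all 51 values: 806. (Average order: Σ_{n ≤ x} φ(n) ~ (3/π²) x². For x = 51, (3/π²)·51² ≈ 790.61.)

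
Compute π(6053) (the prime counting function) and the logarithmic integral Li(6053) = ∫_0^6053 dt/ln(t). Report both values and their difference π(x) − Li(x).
π(6053) = 790;  Li(6053) ≈ 806.50;  π(x) − Li(x) ≈ -16.50.

Direct count of primes ≤ 6053 gives π(6053) = 790. Numerical evaluation of the logarithmic integral gives Li(6053) ≈ 806.50. The difference π(x) − Li(x) ≈ -16.50 is typically negative for small/moderate x (Li(x) overestimates), though Littlewood's theorem shows this sign changes infinitely often.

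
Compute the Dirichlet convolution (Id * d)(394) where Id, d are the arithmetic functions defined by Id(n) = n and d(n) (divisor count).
(Id * d)(394) = 796

Divisors of 394: [1, 2, 197, 394]. For each d | 394:
  d = 1: Id(1) · d(394/1) = 1 · 4 = 4
  d = 2: Id(2) · d(394/2) = 2 · 2 = 4
  d = 197: Id(197) · d(394/197) = 197 · 2 = 394
  d = 394: Id(394) · d(394/394) = 394 · 1 = 394
Summing: (Id * d)(394) = 4 + 4 + 394 + 394 = 796.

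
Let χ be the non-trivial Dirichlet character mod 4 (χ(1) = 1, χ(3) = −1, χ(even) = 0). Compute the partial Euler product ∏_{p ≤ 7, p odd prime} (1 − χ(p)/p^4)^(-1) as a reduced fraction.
∏ = 40516875/40968512

The odd primes p ≤ 7 are [3, 5, 7]. For each, χ(p) = 1 if p ≡ 1 mod 4, χ(p) = −1 if p ≡ 3 mod 4. Taking (1 − χ(p)/p^4)^(-1) = p^4/(p^4 − χ(p)): (1 − (-1)/3^4)^(-1) · (1 − (1)/5^4)^(-1) · (1 − (-1)/7^4)^(-1) = 40516875/40968512.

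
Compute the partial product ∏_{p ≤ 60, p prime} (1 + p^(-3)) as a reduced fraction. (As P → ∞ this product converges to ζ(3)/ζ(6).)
∏ = 49015348118957287693667429084900240520118272/41484639097894743448712899010350912764324083

The primes p ≤ 60 are [2, 3, 5, 7, 11, 13, 17, 19, 23, 29, 31, 37, 41, 43, 47, 53, 59]. For each, (1 + 1/p^3) = (p^3 + 1)/p^3. Multiplying these fractions over p ∈ [2, 3, 5, 7, 11, 13, 17, 19, 23, 29, 31, 37, 41, 43, 47, 53, 59] gives 49015348118957287693667429084900240520118272/41484639097894743448712899010350912764324083. (In the limit P → ∞ this tends to ζ(3)/ζ(6).)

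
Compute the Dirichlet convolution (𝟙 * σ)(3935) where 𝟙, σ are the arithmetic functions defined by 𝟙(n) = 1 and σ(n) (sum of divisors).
(𝟙 * σ)(3935) = 5523

Divisors of 3935: [1, 5, 787, 3935]. For each d | 3935:
  d = 1: 𝟙(1) · σ(3935/1) = 1 · 4728 = 4728
  d = 5: 𝟙(5) · σ(3935/5) = 1 · 788 = 788
  d = 787: 𝟙(787) · σ(3935/787) = 1 · 6 = 6
  d = 3935: 𝟙(3935) · σ(3935/3935) = 1 · 1 = 1
Summing: (𝟙 * σ)(3935) = 4728 + 788 + 6 + 1 = 5523.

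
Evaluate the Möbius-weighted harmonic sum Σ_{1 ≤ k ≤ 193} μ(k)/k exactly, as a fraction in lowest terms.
Σ μ(k)/k = -108331500605437710950785418534567110833343304074627982892699160353081840668/5235852010307657411589875040665398779019326387416343637163262528826681857165

Values of μ(k) for 1 ≤ k ≤ 193: μ(1) = 1, μ(2) = -1, μ(3) = -1, μ(5) = -1, μ(6) = 1, μ(7) = -1, μ(10) = 1, μ(11) = -1, μ(13) = -1, μ(14) = 1, μ(15) = 1, μ(17) = -1, μ(19) = -1, μ(21) = 1, μ(22) = 1, μ(23) = -1, μ(26) = 1, μ(29) = -1, μ(30) = -1, μ(31) = -1, μ(33) = 1, μ(34) = 1, μ(35) = 1, μ(37) = -1, μ(38) = 1, μ(39) = 1, μ(41) = -1, μ(42) = -1, μ(43) = -1, μ(46) = 1, μ(47) = -1, μ(51) = 1, μ(53) = -1, μ(55) = 1, μ(57) = 1, μ(58) = 1, μ(59) = -1, μ(61) = -1, μ(62) = 1, μ(65) = 1, μ(66) = -1, μ(67) = -1, μ(69) = 1, μ(70) = -1, μ(71) = -1, μ(73) = -1, μ(74) = 1, μ(77) = 1, μ(78) = -1, μ(79) = -1, μ(82) = 1, μ(83) = -1, μ(85) = 1, μ(86) = 1, μ(87) = 1, μ(89) = -1, μ(91) = 1, μ(93) = 1, μ(94) = 1, μ(95) = 1, μ(97) = -1, μ(101) = -1, μ(102) = -1, μ(103) = -1, μ(105) = -1, μ(106) = 1, μ(107) = -1, μ(109) = -1, μ(110) = -1, μ(111) = 1, μ(113) = -1, μ(114) = -1, μ(115) = 1, μ(118) = 1, μ(119) = 1, μ(122) = 1, μ(123) = 1, μ(127) = -1, μ(129) = 1, μ(130) = -1, μ(131) = -1, μ(133) = 1, μ(134) = 1, μ(137) = -1, μ(138) = -1, μ(139) = -1, μ(141) = 1, μ(142) = 1, μ(143) = 1, μ(145) = 1, μ(146) = 1, μ(149) = -1, μ(151) = -1, μ(154) = -1, μ(155) = 1, μ(157) = -1, μ(158) = 1, μ(159) = 1, μ(161) = 1, μ(163) = -1, μ(165) = -1, μ(166) = 1, μ(167) = -1, μ(170) = -1, μ(173) = -1, μ(174) = -1, μ(177) = 1, μ(178) = 1, μ(179) = -1, μ(181) = -1, μ(182) = -1, μ(183) = 1, μ(185) = 1, μ(186) = -1, μ(187) = 1, μ(190) = -1, μ(191) = -1, μ(193) = -1, with μ = 0 on non-squarefree integers. Summing μ(k)/k for k where μ(k) ≠ 0 gives -108331500605437710950785418534567110833343304074627982892699160353081840668/5235852010307657411589875040665398779019326387416343637163262528826681857165 ≈ -0.0207. (PNT ⟺ this sum → 0 as n → ∞.)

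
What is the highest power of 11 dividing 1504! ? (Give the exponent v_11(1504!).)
v_11(1504!) = 149

Legendre's formula: v_p(n!) = Σ_{k ≥ 1} ⌊n / p^k⌋. For p = 11, n = 1504, the terms are:
  ⌊1504/11^1⌋ = ⌊1504/11⌋ = 136
  ⌊1504/11^2⌋ = ⌊1504/121⌋ = 12
  ⌊1504/11^3⌋ = ⌊1504/1331⌋ = 1
(the next term ⌊1504/11^4⌋ = 0, terminating the sum). Summing: v_11(1504!) = 136 + 12 + 1 = 149.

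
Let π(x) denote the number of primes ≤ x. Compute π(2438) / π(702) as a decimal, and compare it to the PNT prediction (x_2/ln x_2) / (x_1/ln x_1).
π(2438)/π(702) = 361/126 ≈ 2.8651;  PNT prediction ≈ 2.9185.

π(702) = 126 and π(2438) = 361, so π(2438)/π(702) ≈ 2.8651. The PNT-predicted ratio is (2438/ln(2438)) / (702/ln(702)) ≈ 2.9185. The two agree to within a few percent, as expected.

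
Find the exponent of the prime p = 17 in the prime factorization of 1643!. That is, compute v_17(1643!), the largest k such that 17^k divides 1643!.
v_17(1643!) = 101

Legendre's formula: v_p(n!) = Σ_{k ≥ 1} ⌊n / p^k⌋. For p = 17, n = 1643, the terms are:
  ⌊1643/17^1⌋ = ⌊1643/17⌋ = 96
  ⌊1643/17^2⌋ = ⌊1643/289⌋ = 5
(the next term ⌊1643/17^3⌋ = 0, terminating the sum). Summing: v_17(1643!) = 96 + 5 = 101.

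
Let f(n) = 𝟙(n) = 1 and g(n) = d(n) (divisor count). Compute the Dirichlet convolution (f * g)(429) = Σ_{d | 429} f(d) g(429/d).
(𝟙 * d)(429) = 27

Divisors of 429: [1, 3, 11, 13, 33, 39, 143, 429]. For each d | 429:
  d = 1: 𝟙(1) · d(429/1) = 1 · 8 = 8
  d = 3: 𝟙(3) · d(429/3) = 1 · 4 = 4
  d = 11: 𝟙(11) · d(429/11) = 1 · 4 = 4
  d = 13: 𝟙(13) · d(429/13) = 1 · 4 = 4
  d = 33: 𝟙(33) · d(429/33) = 1 · 2 = 2
  d = 39: 𝟙(39) · d(429/39) = 1 · 2 = 2
  d = 143: 𝟙(143) · d(429/143) = 1 · 2 = 2
  d = 429: 𝟙(429) · d(429/429) = 1 · 1 = 1
Summing: (𝟙 * d)(429) = 8 + 4 + 4 + 4 + 2 + 2 + 2 + 1 = 27.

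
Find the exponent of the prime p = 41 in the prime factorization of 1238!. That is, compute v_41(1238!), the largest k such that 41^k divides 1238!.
v_41(1238!) = 30

Legendre's formula: v_p(n!) = Σ_{k ≥ 1} ⌊n / p^k⌋. For p = 41, n = 1238, the terms are:
  ⌊1238/41^1⌋ = ⌊1238/41⌋ = 30
(the next term ⌊1238/41^2⌋ = 0, terminating the sum). Summing: v_41(1238!) = 30 = 30.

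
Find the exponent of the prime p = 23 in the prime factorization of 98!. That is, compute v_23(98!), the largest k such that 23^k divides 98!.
v_23(98!) = 4

Legendre's formula: v_p(n!) = Σ_{k ≥ 1} ⌊n / p^k⌋. For p = 23, n = 98, the terms are:
  ⌊98/23^1⌋ = ⌊98/23⌋ = 4
(the next term ⌊98/23^2⌋ = 0, terminating the sum). Summing: v_23(98!) = 4 = 4.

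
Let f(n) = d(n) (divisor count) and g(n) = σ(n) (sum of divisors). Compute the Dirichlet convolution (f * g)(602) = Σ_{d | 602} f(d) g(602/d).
(d * σ)(602) = 2300

Divisors of 602: [1, 2, 7, 14, 43, 86, 301, 602]. For each d | 602:
  d = 1: d(1) · σ(602/1) = 1 · 1056 = 1056
  d = 2: d(2) · σ(602/2) = 2 · 352 = 704
  d = 7: d(7) · σ(602/7) = 2 · 132 = 264
  d = 14: d(14) · σ(602/14) = 4 · 44 = 176
  d = 43: d(43) · σ(602/43) = 2 · 24 = 48
  d = 86: d(86) · σ(602/86) = 4 · 8 = 32
  d = 301: d(301) · σ(602/301) = 4 · 3 = 12
  d = 602: d(602) · σ(602/602) = 8 · 1 = 8
Summing: (d * σ)(602) = 1056 + 704 + 264 + 176 + 48 + 32 + 12 + 8 = 2300.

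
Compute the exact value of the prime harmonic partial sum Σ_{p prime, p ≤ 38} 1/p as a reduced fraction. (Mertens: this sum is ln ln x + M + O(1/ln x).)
Σ 1/p = 11819186711467/7420738134810

π(38) = 12, so the primes ≤ 38 are [2, 3, 5, 7, 11, 13, 17, 19, 23, 29, 31, 37]. Summing 1/p over these primes: 11819186711467/7420738134810 ≈ 1.5927. Mertens estimate ln ln(38) + 0.2615 ≈ 1.5528.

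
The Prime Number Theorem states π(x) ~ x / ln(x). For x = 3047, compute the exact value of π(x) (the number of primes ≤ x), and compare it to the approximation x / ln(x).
π(3047) = 436;  x/ln(x) ≈ 379.83;  relative error ≈ 12.88%.

Directly count primes up to 3047: π(3047) = 436. The PNT approximation gives 3047/ln(3047) ≈ 3047/8.02191 ≈ 379.83. Relative error (π(x) − x/ln(x)) / π(x) ≈ 12.88%; the approximation is known to undercount slightly (Li(x) is a better estimate).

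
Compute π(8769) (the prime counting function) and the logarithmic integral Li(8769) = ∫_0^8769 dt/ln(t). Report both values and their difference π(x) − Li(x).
π(8769) = 1093;  Li(8769) ≈ 1111.54;  π(x) − Li(x) ≈ -18.54.

Direct count of primes ≤ 8769 gives π(8769) = 1093. Numerical evaluation of the logarithmic integral gives Li(8769) ≈ 1111.54. The difference π(x) − Li(x) ≈ -18.54 is typically negative for small/moderate x (Li(x) overestimates), though Littlewood's theorem shows this sign changes infinitely often.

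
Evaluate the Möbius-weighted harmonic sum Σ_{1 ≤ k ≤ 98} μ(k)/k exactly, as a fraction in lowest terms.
Σ μ(k)/k = 11962644395524974654034383169459538/384261327324253070792183691221959345

Values of μ(k) for 1 ≤ k ≤ 98: μ(1) = 1, μ(2) = -1, μ(3) = -1, μ(5) = -1, μ(6) = 1, μ(7) = -1, μ(10) = 1, μ(11) = -1, μ(13) = -1, μ(14) = 1, μ(15) = 1, μ(17) = -1, μ(19) = -1, μ(21) = 1, μ(22) = 1, μ(23) = -1, μ(26) = 1, μ(29) = -1, μ(30) = -1, μ(31) = -1, μ(33) = 1, μ(34) = 1, μ(35) = 1, μ(37) = -1, μ(38) = 1, μ(39) = 1, μ(41) = -1, μ(42) = -1, μ(43) = -1, μ(46) = 1, μ(47) = -1, μ(51) = 1, μ(53) = -1, μ(55) = 1, μ(57) = 1, μ(58) = 1, μ(59) = -1, μ(61) = -1, μ(62) = 1, μ(65) = 1, μ(66) = -1, μ(67) = -1, μ(69) = 1, μ(70) = -1, μ(71) = -1, μ(73) = -1, μ(74) = 1, μ(77) = 1, μ(78) = -1, μ(79) = -1, μ(82) = 1, μ(83) = -1, μ(85) = 1, μ(86) = 1, μ(87) = 1, μ(89) = -1, μ(91) = 1, μ(93) = 1, μ(94) = 1, μ(95) = 1, μ(97) = -1, with μ = 0 on non-squarefree integers. Summing μ(k)/k for k where μ(k) ≠ 0 gives 11962644395524974654034383169459538/384261327324253070792183691221959345 ≈ 0.0311. (PNT ⟺ this sum → 0 as n → ∞.)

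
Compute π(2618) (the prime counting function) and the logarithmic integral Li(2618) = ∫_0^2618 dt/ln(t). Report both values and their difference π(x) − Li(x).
π(2618) = 380;  Li(2618) ≈ 394.65;  π(x) − Li(x) ≈ -14.65.

Direct count of primes ≤ 2618 gives π(2618) = 380. Numerical evaluation of the logarithmic integral gives Li(2618) ≈ 394.65. The difference π(x) − Li(x) ≈ -14.65 is typically negative for small/moderate x (Li(x) overestimates), though Littlewood's theorem shows this sign changes infinitely often.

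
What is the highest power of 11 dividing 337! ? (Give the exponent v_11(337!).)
v_11(337!) = 32

Legendre's formula: v_p(n!) = Σ_{k ≥ 1} ⌊n / p^k⌋. For p = 11, n = 337, the terms are:
  ⌊337/11^1⌋ = ⌊337/11⌋ = 30
  ⌊337/11^2⌋ = ⌊337/121⌋ = 2
(the next term ⌊337/11^3⌋ = 0, terminating the sum). Summing: v_11(337!) = 30 + 2 = 32.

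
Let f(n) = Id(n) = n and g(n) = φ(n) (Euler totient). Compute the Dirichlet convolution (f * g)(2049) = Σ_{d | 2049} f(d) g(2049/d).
(Id * φ)(2049) = 6825

Divisors of 2049: [1, 3, 683, 2049]. For each d | 2049:
  d = 1: Id(1) · φ(2049/1) = 1 · 1364 = 1364
  d = 3: Id(3) · φ(2049/3) = 3 · 682 = 2046
  d = 683: Id(683) · φ(2049/683) = 683 · 2 = 1366
  d = 2049: Id(2049) · φ(2049/2049) = 2049 · 1 = 2049
Summing: (Id * φ)(2049) = 1364 + 2046 + 1366 + 2049 = 6825.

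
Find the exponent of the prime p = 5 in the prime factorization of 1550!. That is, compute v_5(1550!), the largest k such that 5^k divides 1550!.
v_5(1550!) = 386

Legendre's formula: v_p(n!) = Σ_{k ≥ 1} ⌊n / p^k⌋. For p = 5, n = 1550, the terms are:
  ⌊1550/5^1⌋ = ⌊1550/5⌋ = 310
  ⌊1550/5^2⌋ = ⌊1550/25⌋ = 62
  ⌊1550/5^3⌋ = ⌊1550/125⌋ = 12
  ⌊1550/5^4⌋ = ⌊1550/625⌋ = 2
(the next term ⌊1550/5^5⌋ = 0, terminating the sum). Summing: v_5(1550!) = 310 + 62 + 12 + 2 = 386.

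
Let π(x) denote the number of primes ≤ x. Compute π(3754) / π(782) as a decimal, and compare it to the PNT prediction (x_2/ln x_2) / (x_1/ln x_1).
π(3754)/π(782) = 522/137 ≈ 3.8102;  PNT prediction ≈ 3.8855.

π(782) = 137 and π(3754) = 522, so π(3754)/π(782) ≈ 3.8102. The PNT-predicted ratio is (3754/ln(3754)) / (782/ln(782)) ≈ 3.8855. The two agree to within a few percent, as expected.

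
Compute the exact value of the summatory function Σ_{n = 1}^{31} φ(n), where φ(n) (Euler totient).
Σ_{n ≤ 31} φ(n) = 308

Compute φ(n) for each 1 ≤ n ≤ 31: φ(1) = 1, φ(2) = 1, φ(3) = 2, φ(4) = 2, φ(5) = 4, φ(6) = 2, φ(7) = 6, φ(8) = 4, φ(9) = 6, φ(10) = 4, φ(11) = 10, φ(12) = 4, φ(13) = 12, φ(14) = 6, φ(15) = 8, φ(16) = 8, φ(17) = 16, φ(18) = 6, φ(19) = 18, φ(20) = 8, φ(21) = 12, φ(22) = 10, φ(23) = 22, φ(24) = 8, φ(25) = 20, φ(26) = 12, φ(27) = 18, φ(28) = 12, φ(29) = 28, φ(30) = 8, φ(31) = 30. Summing all 31 values: 308. (Average order: Σ_{n ≤ x} φ(n) ~ (3/π²) x². For x = 31, (3/π²)·31² ≈ 292.11.)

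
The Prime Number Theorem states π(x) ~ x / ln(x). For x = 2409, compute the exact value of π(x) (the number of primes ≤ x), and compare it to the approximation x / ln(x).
π(2409) = 357;  x/ln(x) ≈ 309.36;  relative error ≈ 13.34%.

Directly count primes up to 2409: π(2409) = 357. The PNT approximation gives 2409/ln(2409) ≈ 2409/7.78697 ≈ 309.36. Relative error (π(x) − x/ln(x)) / π(x) ≈ 13.34%; the approximation is known to undercount slightly (Li(x) is a better estimate).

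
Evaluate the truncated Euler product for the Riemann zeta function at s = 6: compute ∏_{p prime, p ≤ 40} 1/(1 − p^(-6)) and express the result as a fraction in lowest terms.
∏ = 2571922726855099316399649303649342571118604998275/2528078112959041874006989121312570427443559530496

The primes p ≤ 40 are [2, 3, 5, 7, 11, 13, 17, 19, 23, 29, 31, 37]. For each prime, (1 − 1/p^6)^(-1) = p^6 / (p^6 − 1). The product is (1 − 1/2^6)^(-1), (1 − 1/3^6)^(-1), (1 − 1/5^6)^(-1), (1 − 1/7^6)^(-1), (1 − 1/11^6)^(-1), (1 − 1/13^6)^(-1), (1 − 1/17^6)^(-1), (1 − 1/19^6)^(-1), (1 − 1/23^6)^(-1), (1 − 1/29^6)^(-1), (1 − 1/31^6)^(-1), (1 − 1/37^6)^(-1) = ∏ p^6 / (p^6 − 1) = 2571922726855099316399649303649342571118604998275/2528078112959041874006989121312570427443559530496.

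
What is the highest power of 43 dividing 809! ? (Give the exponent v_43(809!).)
v_43(809!) = 18

Legendre's formula: v_p(n!) = Σ_{k ≥ 1} ⌊n / p^k⌋. For p = 43, n = 809, the terms are:
  ⌊809/43^1⌋ = ⌊809/43⌋ = 18
(the next term ⌊809/43^2⌋ = 0, terminating the sum). Summing: v_43(809!) = 18 = 18.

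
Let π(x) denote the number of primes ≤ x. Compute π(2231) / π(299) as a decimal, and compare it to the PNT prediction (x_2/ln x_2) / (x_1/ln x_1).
π(2231)/π(299) = 331/62 ≈ 5.3387;  PNT prediction ≈ 5.5166.

π(299) = 62 and π(2231) = 331, so π(2231)/π(299) ≈ 5.3387. The PNT-predicted ratio is (2231/ln(2231)) / (299/ln(299)) ≈ 5.5166. The two agree to within a few percent, as expected.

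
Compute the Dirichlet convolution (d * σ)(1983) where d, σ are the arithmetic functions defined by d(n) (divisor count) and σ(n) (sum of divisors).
(d * σ)(1983) = 3984

Divisors of 1983: [1, 3, 661, 1983]. For each d | 1983:
  d = 1: d(1) · σ(1983/1) = 1 · 2648 = 2648
  d = 3: d(3) · σ(1983/3) = 2 · 662 = 1324
  d = 661: d(661) · σ(1983/661) = 2 · 4 = 8
  d = 1983: d(1983) · σ(1983/1983) = 4 · 1 = 4
Summing: (d * σ)(1983) = 2648 + 1324 + 8 + 4 = 3984.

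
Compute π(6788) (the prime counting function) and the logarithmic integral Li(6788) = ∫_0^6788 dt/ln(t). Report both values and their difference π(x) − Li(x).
π(6788) = 873;  Li(6788) ≈ 890.34;  π(x) − Li(x) ≈ -17.34.

Direct count of primes ≤ 6788 gives π(6788) = 873. Numerical evaluation of the logarithmic integral gives Li(6788) ≈ 890.34. The difference π(x) − Li(x) ≈ -17.34 is typically negative for small/moderate x (Li(x) overestimates), though Littlewood's theorem shows this sign changes infinitely often.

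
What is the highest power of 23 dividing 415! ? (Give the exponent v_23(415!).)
v_23(415!) = 18

Legendre's formula: v_p(n!) = Σ_{k ≥ 1} ⌊n / p^k⌋. For p = 23, n = 415, the terms are:
  ⌊415/23^1⌋ = ⌊415/23⌋ = 18
(the next term ⌊415/23^2⌋ = 0, terminating the sum). Summing: v_23(415!) = 18 = 18.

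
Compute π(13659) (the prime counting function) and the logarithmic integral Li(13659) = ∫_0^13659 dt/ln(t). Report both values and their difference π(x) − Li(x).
π(13659) = 1613;  Li(13659) ≈ 1636.49;  π(x) − Li(x) ≈ -23.49.

Direct count of primes ≤ 13659 gives π(13659) = 1613. Numerical evaluation of the logarithmic integral gives Li(13659) ≈ 1636.49. The difference π(x) − Li(x) ≈ -23.49 is typically negative for small/moderate x (Li(x) overestimates), though Littlewood's theorem shows this sign changes infinitely often.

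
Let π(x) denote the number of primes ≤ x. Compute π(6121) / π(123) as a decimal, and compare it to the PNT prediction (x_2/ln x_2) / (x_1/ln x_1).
π(6121)/π(123) = 798/30 ≈ 26.6000;  PNT prediction ≈ 27.4643.

π(123) = 30 and π(6121) = 798, so π(6121)/π(123) ≈ 26.6000. The PNT-predicted ratio is (6121/ln(6121)) / (123/ln(123)) ≈ 27.4643. The two agree to within a few percent, as expected.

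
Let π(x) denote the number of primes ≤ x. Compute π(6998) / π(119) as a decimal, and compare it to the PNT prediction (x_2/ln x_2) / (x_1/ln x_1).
π(6998)/π(119) = 900/30 ≈ 30.0000;  PNT prediction ≈ 31.7443.

π(119) = 30 and π(6998) = 900, so π(6998)/π(119) ≈ 30.0000. The PNT-predicted ratio is (6998/ln(6998)) / (119/ln(119)) ≈ 31.7443. The two agree to within a few percent, as expected.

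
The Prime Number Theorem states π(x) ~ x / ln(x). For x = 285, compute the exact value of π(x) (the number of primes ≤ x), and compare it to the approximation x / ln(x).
π(285) = 61;  x/ln(x) ≈ 50.42;  relative error ≈ 17.34%.

Directly count primes up to 285: π(285) = 61. The PNT approximation gives 285/ln(285) ≈ 285/5.65249 ≈ 50.42. Relative error (π(x) − x/ln(x)) / π(x) ≈ 17.34%; the approximation is known to undercount slightly (Li(x) is a better estimate).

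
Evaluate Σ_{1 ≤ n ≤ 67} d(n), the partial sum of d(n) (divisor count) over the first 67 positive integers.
Σ_{n ≤ 67} d(n) = 294

Compute d(n) for each 1 ≤ n ≤ 67: d(1) = 1, d(2) = 2, d(3) = 2, d(4) = 3, d(5) = 2, d(6) = 4, d(7) = 2, d(8) = 4, d(9) = 3, d(10) = 4, d(11) = 2, d(12) = 6, d(13) = 2, d(14) = 4, d(15) = 4, d(16) = 5, d(17) = 2, d(18) = 6, d(19) = 2, d(20) = 6, d(21) = 4, d(22) = 4, d(23) = 2, d(24) = 8, d(25) = 3, d(26) = 4, d(27) = 4, d(28) = 6, d(29) = 2, d(30) = 8, d(31) = 2, d(32) = 6, d(33) = 4, d(34) = 4, d(35) = 4, d(36) = 9, d(37) = 2, d(38) = 4, d(39) = 4, d(40) = 8, d(41) = 2, d(42) = 8, d(43) = 2, d(44) = 6, d(45) = 6, d(46) = 4, d(47) = 2, d(48) = 10, d(49) = 3, d(50) = 6, d(51) = 4, d(52) = 6, d(53) = 2, d(54) = 8, d(55) = 4, d(56) = 8, d(57) = 4, d(58) = 4, d(59) = 2, d(60) = 12, d(61) = 2, d(62) = 4, d(63) = 6, d(64) = 7, d(65) = 4, d(66) = 8, d(67) = 2. Summing all 67 values: 294. (Dirichlet's divisor formula: Σ_{n ≤ x} d(n) = x ln(x) + (2γ − 1) x + O(√x). For x = 67, the asymptotic estimate is ≈ 292.06.)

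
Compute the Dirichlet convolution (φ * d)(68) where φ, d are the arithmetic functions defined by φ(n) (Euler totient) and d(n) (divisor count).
(φ * d)(68) = 126

Divisors of 68: [1, 2, 4, 17, 34, 68]. For each d | 68:
  d = 1: φ(1) · d(68/1) = 1 · 6 = 6
  d = 2: φ(2) · d(68/2) = 1 · 4 = 4
  d = 4: φ(4) · d(68/4) = 2 · 2 = 4
  d = 17: φ(17) · d(68/17) = 16 · 3 = 48
  d = 34: φ(34) · d(68/34) = 16 · 2 = 32
  d = 68: φ(68) · d(68/68) = 32 · 1 = 32
Summing: (φ * d)(68) = 6 + 4 + 4 + 48 + 32 + 32 = 126.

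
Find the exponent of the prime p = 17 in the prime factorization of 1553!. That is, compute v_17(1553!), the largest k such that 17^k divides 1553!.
v_17(1553!) = 96

Legendre's formula: v_p(n!) = Σ_{k ≥ 1} ⌊n / p^k⌋. For p = 17, n = 1553, the terms are:
  ⌊1553/17^1⌋ = ⌊1553/17⌋ = 91
  ⌊1553/17^2⌋ = ⌊1553/289⌋ = 5
(the next term ⌊1553/17^3⌋ = 0, terminating the sum). Summing: v_17(1553!) = 91 + 5 = 96.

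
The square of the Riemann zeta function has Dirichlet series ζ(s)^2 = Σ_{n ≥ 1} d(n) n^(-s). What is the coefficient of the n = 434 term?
d(434) = 8

ζ(s)^2 = (Σ 1/m^s)(Σ 1/k^s). The coefficient of 1/n^s in the product is the number of ordered pairs (m, k) with mk = n, which equals d(n). For n = 434, divisors are [1, 2, 7, 14, 31, 62, 217, 434], so d(434) = 8.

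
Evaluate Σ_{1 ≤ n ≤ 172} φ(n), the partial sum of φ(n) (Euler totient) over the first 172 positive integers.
Σ_{n ≤ 172} φ(n) = 9022

Compute φ(n) for each 1 ≤ n ≤ 172: φ(1) = 1, φ(2) = 1, φ(3) = 2, φ(4) = 2, φ(5) = 4, φ(6) = 2, φ(7) = 6, φ(8) = 4, φ(9) = 6, φ(10) = 4, φ(11) = 10, φ(12) = 4, φ(13) = 12, φ(14) = 6, φ(15) = 8, φ(16) = 8, φ(17) = 16, φ(18) = 6, φ(19) = 18, φ(20) = 8, φ(21) = 12, φ(22) = 10, φ(23) = 22, φ(24) = 8, φ(25) = 20, φ(26) = 12, φ(27) = 18, φ(28) = 12, φ(29) = 28, φ(30) = 8, φ(31) = 30, φ(32) = 16, φ(33) = 20, φ(34) = 16, φ(35) = 24, φ(36) = 12, φ(37) = 36, φ(38) = 18, φ(39) = 24, φ(40) = 16, φ(41) = 40, φ(42) = 12, φ(43) = 42, φ(44) = 20, φ(45) = 24, φ(46) = 22, φ(47) = 46, φ(48) = 16, φ(49) = 42, φ(50) = 20, φ(51) = 32, φ(52) = 24, φ(53) = 52, φ(54) = 18, φ(55) = 40, φ(56) = 24, φ(57) = 36, φ(58) = 28, φ(59) = 58, φ(60) = 16, φ(61) = 60, φ(62) = 30, φ(63) = 36, φ(64) = 32, φ(65) = 48, φ(66) = 20, φ(67) = 66, φ(68) = 32, φ(69) = 44, φ(70) = 24, φ(71) = 70, φ(72) = 24, φ(73) = 72, φ(74) = 36, φ(75) = 40, φ(76) = 36, φ(77) = 60, φ(78) = 24, φ(79) = 78, φ(80) = 32, φ(81) = 54, φ(82) = 40, φ(83) = 82, φ(84) = 24, φ(85) = 64, φ(86) = 42, φ(87) = 56, φ(88) = 40, φ(89) = 88, φ(90) = 24, φ(91) = 72, φ(92) = 44, φ(93) = 60, φ(94) = 46, φ(95) = 72, φ(96) = 32, φ(97) = 96, φ(98) = 42, φ(99) = 60, φ(100) = 40, φ(101) = 100, φ(102) = 32, φ(103) = 102, φ(104) = 48, φ(105) = 48, φ(106) = 52, φ(107) = 106, φ(108) = 36, φ(109) = 108, φ(110) = 40, φ(111) = 72, φ(112) = 48, φ(113) = 112, φ(114) = 36, φ(115) = 88, φ(116) = 56, φ(117) = 72, φ(118) = 58, φ(119) = 96, φ(120) = 32, φ(121) = 110, φ(122) = 60, φ(123) = 80, φ(124) = 60, φ(125) = 100, φ(126) = 36, φ(127) = 126, φ(128) = 64, φ(129) = 84, φ(130) = 48, φ(131) = 130, φ(132) = 40, φ(133) = 108, φ(134) = 66, φ(135) = 72, φ(136) = 64, φ(137) = 136, φ(138) = 44, φ(139) = 138, φ(140) = 48, φ(141) = 92, φ(142) = 70, φ(143) = 120, φ(144) = 48, φ(145) = 112, φ(146) = 72, φ(147) = 84, φ(148) = 72, φ(149) = 148, φ(150) = 40, φ(151) = 150, φ(152) = 72, φ(153) = 96, φ(154) = 60, φ(155) = 120, φ(156) = 48, φ(157) = 156, φ(158) = 78, φ(159) = 104, φ(160) = 64, φ(161) = 132, φ(162) = 54, φ(163) = 162, φ(164) = 80, φ(165) = 80, φ(166) = 82, φ(167) = 166, φ(168) = 48, φ(169) = 156, φ(170) = 64, φ(171) = 108, φ(172) = 84. Summing all 172 values: 9022. (Average order: Σ_{n ≤ x} φ(n) ~ (3/π²) x². For x = 172, (3/π²)·172² ≈ 8992.46.)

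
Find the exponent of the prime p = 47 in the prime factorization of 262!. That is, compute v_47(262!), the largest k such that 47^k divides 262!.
v_47(262!) = 5

Legendre's formula: v_p(n!) = Σ_{k ≥ 1} ⌊n / p^k⌋. For p = 47, n = 262, the terms are:
  ⌊262/47^1⌋ = ⌊262/47⌋ = 5
(the next term ⌊262/47^2⌋ = 0, terminating the sum). Summing: v_47(262!) = 5 = 5.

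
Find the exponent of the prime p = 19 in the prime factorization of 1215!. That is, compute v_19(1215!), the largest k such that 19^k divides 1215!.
v_19(1215!) = 66

Legendre's formula: v_p(n!) = Σ_{k ≥ 1} ⌊n / p^k⌋. For p = 19, n = 1215, the terms are:
  ⌊1215/19^1⌋ = ⌊1215/19⌋ = 63
  ⌊1215/19^2⌋ = ⌊1215/361⌋ = 3
(the next term ⌊1215/19^3⌋ = 0, terminating the sum). Summing: v_19(1215!) = 63 + 3 = 66.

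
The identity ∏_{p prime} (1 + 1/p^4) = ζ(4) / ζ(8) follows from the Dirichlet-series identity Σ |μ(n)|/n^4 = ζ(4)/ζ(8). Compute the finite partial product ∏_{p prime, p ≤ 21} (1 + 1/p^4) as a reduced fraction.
∏ = 2063478382983759362985032/1914315839042201150180625

The primes p ≤ 21 are [2, 3, 5, 7, 11, 13, 17, 19]. For each, (1 + 1/p^4) = (p^4 + 1)/p^4. Multiplying these fractions over p ∈ [2, 3, 5, 7, 11, 13, 17, 19] gives 2063478382983759362985032/1914315839042201150180625. (In the limit P → ∞ this tends to ζ(4)/ζ(8).)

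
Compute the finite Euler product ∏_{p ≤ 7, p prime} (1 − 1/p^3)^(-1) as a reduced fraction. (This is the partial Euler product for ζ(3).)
∏ = 18375/15314

The primes p ≤ 7 are [2, 3, 5, 7]. For each prime, (1 − 1/p^3)^(-1) = p^3 / (p^3 − 1). The product is (1 − 1/2^3)^(-1), (1 − 1/3^3)^(-1), (1 − 1/5^3)^(-1), (1 − 1/7^3)^(-1) = ∏ p^3 / (p^3 − 1) = 18375/15314.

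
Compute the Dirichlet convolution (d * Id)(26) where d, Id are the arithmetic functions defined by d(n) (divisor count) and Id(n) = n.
(d * Id)(26) = 60

Divisors of 26: [1, 2, 13, 26]. For each d | 26:
  d = 1: d(1) · Id(26/1) = 1 · 26 = 26
  d = 2: d(2) · Id(26/2) = 2 · 13 = 26
  d = 13: d(13) · Id(26/13) = 2 · 2 = 4
  d = 26: d(26) · Id(26/26) = 4 · 1 = 4
Summing: (d * Id)(26) = 26 + 26 + 4 + 4 = 60.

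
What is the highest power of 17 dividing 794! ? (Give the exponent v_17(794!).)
v_17(794!) = 48

Legendre's formula: v_p(n!) = Σ_{k ≥ 1} ⌊n / p^k⌋. For p = 17, n = 794, the terms are:
  ⌊794/17^1⌋ = ⌊794/17⌋ = 46
  ⌊794/17^2⌋ = ⌊794/289⌋ = 2
(the next term ⌊794/17^3⌋ = 0, terminating the sum). Summing: v_17(794!) = 46 + 2 = 48.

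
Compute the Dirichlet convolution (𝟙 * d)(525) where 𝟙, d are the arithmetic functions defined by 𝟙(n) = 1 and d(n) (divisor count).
(𝟙 * d)(525) = 54

Divisors of 525: [1, 3, 5, 7, 15, 21, 25, 35, 75, 105, 175, 525]. For each d | 525:
  d = 1: 𝟙(1) · d(525/1) = 1 · 12 = 12
  d = 3: 𝟙(3) · d(525/3) = 1 · 6 = 6
  d = 5: 𝟙(5) · d(525/5) = 1 · 8 = 8
  d = 7: 𝟙(7) · d(525/7) = 1 · 6 = 6
  d = 15: 𝟙(15) · d(525/15) = 1 · 4 = 4
  d = 21: 𝟙(21) · d(525/21) = 1 · 3 = 3
  d = 25: 𝟙(25) · d(525/25) = 1 · 4 = 4
  d = 35: 𝟙(35) · d(525/35) = 1 · 4 = 4
  d = 75: 𝟙(75) · d(525/75) = 1 · 2 = 2
  d = 105: 𝟙(105) · d(525/105) = 1 · 2 = 2
  d = 175: 𝟙(175) · d(525/175) = 1 · 2 = 2
  d = 525: 𝟙(525) · d(525/525) = 1 · 1 = 1
Summing: (𝟙 * d)(525) = 12 + 6 + 8 + 6 + 4 + 3 + 4 + 4 + 2 + 2 + 2 + 1 = 54.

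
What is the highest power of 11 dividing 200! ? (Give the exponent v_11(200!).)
v_11(200!) = 19

Legendre's formula: v_p(n!) = Σ_{k ≥ 1} ⌊n / p^k⌋. For p = 11, n = 200, the terms are:
  ⌊200/11^1⌋ = ⌊200/11⌋ = 18
  ⌊200/11^2⌋ = ⌊200/121⌋ = 1
(the next term ⌊200/11^3⌋ = 0, terminating the sum). Summing: v_11(200!) = 18 + 1 = 19.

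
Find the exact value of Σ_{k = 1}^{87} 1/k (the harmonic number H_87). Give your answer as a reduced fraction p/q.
H_87 = 3706795349055853229324900260857622319/734184632222154704090370027645633600

Direct summation: H_87 = 1 + 1/2 + ... + 1/87. The least common denominator is lcm(1, ..., 87) = 8076030954443701744994070304101969600; over this denominator the numerator is 8076030954443701744994070304101969600 + 4038015477221850872497035152050984800 + 2692010318147900581664690101367323200 + 2019007738610925436248517576025492400 + 1615206190888740348998814060820393920 + 1346005159073950290832345050683661600 + 1153718707777671677856295757728852800 + 1009503869305462718124258788012746200 + 897336772715966860554896700455774400 + 807603095444370174499407030410196960 + 734184632222154704090370027645633600 + 673002579536975145416172525341830800 + 621233150341823211153390023392459200 + 576859353888835838928147878864426400 + 538402063629580116332938020273464640 + 504751934652731359062129394006373100 + 475060644379041279117298253182468800 + 448668386357983430277448350227887200 + 425054260760194828683898437057998400 + 403801547722185087249703515205098480 + 384572902592557225952098585909617600 + 367092316111077352045185013822816800 + 351131780627987032391046534960955200 + 336501289768487572708086262670915400 + 323041238177748069799762812164078784 + 310616575170911605576695011696229600 + 299112257571988953518298900151924800 + 288429676944417919464073939432213200 + 278483826015300060172209320831102400 + 269201031814790058166469010136732320 + 260517127562700056290131300132321600 + 252375967326365679531064697003186550 + 244728210740718234696790009215211200 + 237530322189520639558649126591234400 + 230743741555534335571259151545770560 + 224334193178991715138724175113943600 + 218271106876856803918758656867620800 + 212527130380097414341949218528999200 + 207077716780607737051130007797486400 + 201900773861092543624851757602549240 + 196976364742529310853513909856145600 + 192286451296278612976049292954808800 + 187814673359155854534745821025627200 + 183546158055538676022592506911408400 + 179467354543193372110979340091154880 + 175565890313993516195523267480477600 + 171830445839227696702001495831956800 + 168250644884243786354043131335457700 + 164816958253953096836613679675550400 + 161520619088874034899881406082039392 + 158353548126347093039099417727489600 + 155308287585455802788347505848114800 + 152377942536673617830076798190603200 + 149556128785994476759149450075962400 + 146836926444430940818074005529126720 + 144214838472208959732036969716106600 + 141684753586731609561299479019332800 + 139241913007650030086104660415551200 + 136881880583791554999899496679694400 + 134600515907395029083234505068366160 + 132393950072847569590066726296753600 + 130258563781350028145065650066160800 + 128190967530852408650699528636539200 + 126187983663182839765532348501593275 + 124246630068364642230678004678491840 + 122364105370359117348395004607605600 + 120537775439458234999911497076148800 + 118765161094760319779324563295617200 + 117043926875995677463682178320318400 + 115371870777767167785629575772885280 + 113746914851319742887240426818337600 + 112167096589495857569362087556971800 + 110630561019776736232795483617835200 + 109135553438428401959379328433810400 + 107680412725916023266587604054692928 + 106263565190048707170974609264499600 + 104883518888879243441481432520804800 + 103538858390303868525565003898743200 + 102228239929667110696127472203822400 + 100950386930546271812425878801274620 + 99704085857329651172766300050641600 + 98488182371264655426756954928072800 + 97301577764381948734868316916891200 + 96143225648139306488024646477404400 + 95012128875808255823459650636493760 + 93907336679577927267372910512813600 + 92827942005100020057403106943700800 = 40774748839614385522573902869433845509, so H_87 = 40774748839614385522573902869433845509/8076030954443701744994070304101969600; reducing by gcd(40774748839614385522573902869433845509, 8076030954443701744994070304101969600) = 11 gives 3706795349055853229324900260857622319/734184632222154704090370027645633600 ≈ 5.04886. (The PNT-adjacent estimate ln(87) + γ ≈ 5.04312 matches within O(1/n).)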